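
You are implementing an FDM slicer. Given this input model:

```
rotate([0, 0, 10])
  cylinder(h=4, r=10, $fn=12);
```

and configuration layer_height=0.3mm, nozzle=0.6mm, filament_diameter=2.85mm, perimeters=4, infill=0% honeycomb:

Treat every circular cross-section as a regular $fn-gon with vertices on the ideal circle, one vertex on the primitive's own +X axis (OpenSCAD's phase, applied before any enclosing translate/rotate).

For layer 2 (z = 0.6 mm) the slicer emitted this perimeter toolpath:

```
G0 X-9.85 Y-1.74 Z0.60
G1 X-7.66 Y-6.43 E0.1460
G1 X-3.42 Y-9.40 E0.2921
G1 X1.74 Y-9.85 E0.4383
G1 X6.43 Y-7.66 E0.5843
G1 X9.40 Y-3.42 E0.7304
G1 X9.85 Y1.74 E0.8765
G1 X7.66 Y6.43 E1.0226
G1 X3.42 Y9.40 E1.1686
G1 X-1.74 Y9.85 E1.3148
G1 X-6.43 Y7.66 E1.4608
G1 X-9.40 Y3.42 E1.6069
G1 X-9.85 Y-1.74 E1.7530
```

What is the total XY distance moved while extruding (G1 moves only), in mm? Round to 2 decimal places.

62.13 mm

Sum the Euclidean lengths of each G1 segment: total = 62.13 mm.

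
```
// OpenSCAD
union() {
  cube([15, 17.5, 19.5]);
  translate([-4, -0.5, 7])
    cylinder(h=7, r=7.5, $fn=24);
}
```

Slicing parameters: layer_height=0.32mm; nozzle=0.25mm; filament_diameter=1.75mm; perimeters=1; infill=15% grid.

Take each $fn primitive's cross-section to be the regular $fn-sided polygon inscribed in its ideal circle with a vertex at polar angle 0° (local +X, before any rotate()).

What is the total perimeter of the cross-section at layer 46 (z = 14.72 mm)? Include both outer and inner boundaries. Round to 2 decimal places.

65.00 mm

At z = 14.72 mm: the 15×17.5 cube contributes its full rectangle (perimeter 65.00 mm); the cylinder at (-4, -0.5) does not reach this height (z outside [7, 14]); Combining (union): only the 15×17.5 cube is present, so the union is just that shape — boundary = 65.00 mm. Overall, the cross-section is a single solid region. Total boundary length (outer) = 65.00 mm.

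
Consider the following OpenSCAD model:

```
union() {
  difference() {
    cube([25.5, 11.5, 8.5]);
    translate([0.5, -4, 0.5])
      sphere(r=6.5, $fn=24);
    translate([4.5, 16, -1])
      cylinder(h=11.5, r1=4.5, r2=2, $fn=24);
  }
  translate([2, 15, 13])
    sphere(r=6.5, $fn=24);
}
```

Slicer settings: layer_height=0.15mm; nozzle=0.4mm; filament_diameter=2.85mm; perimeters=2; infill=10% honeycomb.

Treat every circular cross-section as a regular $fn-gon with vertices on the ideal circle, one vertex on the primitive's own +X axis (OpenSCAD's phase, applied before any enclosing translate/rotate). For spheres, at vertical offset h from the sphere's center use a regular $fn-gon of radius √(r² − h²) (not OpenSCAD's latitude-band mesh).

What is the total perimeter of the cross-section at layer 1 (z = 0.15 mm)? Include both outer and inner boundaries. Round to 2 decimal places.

72.36 mm

At z = 0.15 mm: the cube is present — its section is the full 25.5×11.5 rectangle (perimeter 74.00 mm); the sphere at (0.5, -4): section is a regular 24-gon, circumradius = √(r²−h²) = √(6.5²−0.35²) = 6.491 (perimeter = 2·24·6.491·sin(180°/24) = 40.67 mm); the cone at (4.5, 16): at t=0.100 of its height the radius interpolates to r₁+(r₂−r₁)t = 4.250, giving a regular 24-gon of that circumradius (perimeter = 2·24·4.250·sin(180°/24) = 26.63 mm); Taking the first minus the rest: starting from the 25.5×11.5 cube, the r=6.5 sphere at (0.5, -4) partially overlaps it — only the 9.89 mm² overlap (of its 130.84 mm²) is removed, clipping the outline; the cone at (4.5, 16) misses the remaining region (no effect) — boundary = 72.36 mm; the sphere at (2, 15) does not reach this height (|z−center|=12.850 > r=6.5); Merging all regions: only the result so far is present, so the union is just that shape — boundary = 72.36 mm. Overall, the cross-section is a single solid region. Total boundary length (outer) = 72.36 mm.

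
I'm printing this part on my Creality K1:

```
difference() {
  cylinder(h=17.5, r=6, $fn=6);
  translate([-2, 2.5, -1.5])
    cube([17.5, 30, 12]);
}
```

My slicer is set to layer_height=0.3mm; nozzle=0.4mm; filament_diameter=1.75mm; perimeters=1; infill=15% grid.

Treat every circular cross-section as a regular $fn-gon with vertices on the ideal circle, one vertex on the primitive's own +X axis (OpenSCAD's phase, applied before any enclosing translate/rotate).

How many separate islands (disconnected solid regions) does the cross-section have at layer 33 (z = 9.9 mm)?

At z = 9.9 mm: the r=6 cylinder gives a regular 6-gon of circumradius 6 (constant along its height); the cube at (-2, 2.5) (footprint 17.5×30) is included at this height; Taking the first minus the rest: starting from the r=6 cylinder, the 17.5×30 cube at (-2, 2.5) partially overlaps it — only the 15.58 mm² overlap (of its 525.00 mm²) is removed, clipping the outline — 1 connected region. Overall, the cross-section is a single solid region. Island count = 1.

1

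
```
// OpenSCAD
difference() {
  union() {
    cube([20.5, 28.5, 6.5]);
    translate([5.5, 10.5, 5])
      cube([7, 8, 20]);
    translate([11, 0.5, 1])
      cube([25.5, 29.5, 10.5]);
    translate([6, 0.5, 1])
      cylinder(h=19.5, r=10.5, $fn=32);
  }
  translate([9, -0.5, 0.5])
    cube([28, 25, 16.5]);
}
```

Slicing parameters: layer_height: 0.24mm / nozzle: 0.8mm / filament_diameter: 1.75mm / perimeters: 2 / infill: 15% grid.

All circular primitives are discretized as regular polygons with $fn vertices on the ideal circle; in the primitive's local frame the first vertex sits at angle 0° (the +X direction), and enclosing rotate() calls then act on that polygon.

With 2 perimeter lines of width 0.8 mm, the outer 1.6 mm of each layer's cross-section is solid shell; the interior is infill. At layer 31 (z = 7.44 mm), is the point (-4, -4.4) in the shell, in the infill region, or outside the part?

outside

At z = 7.44 mm: the cube does not reach this height (z outside [0, 6.5]); the 7×8 cube at (5.5, 10.5) contributes its full rectangle; the cube at (11, 0.5) (footprint 25.5×29.5) is included at this height; the r=10.5 cylinder at (6, 0.5) contributes a regular 32-gon of circumradius 10.5; Taking the union: the regions partially overlap (shared area 48.97 mm²), so overlapping operands fuse into one piece — 1 connected region with 1 hole; the 28×25 cube at (9, -0.5) contributes its full rectangle; Taking the first minus the rest: starting from that combined region, the 28×25 cube at (9, -0.5) partially overlaps it — only the 654.75 mm² overlap (of its 700.00 mm²) is removed, clipping the outline — 2 connected regions. Overall, the cross-section has 2 separate islands. The nearest boundary edge runs (-2.73, -5.33)→(-3.70, -3.52); distance from the point to it = 0.68 mm. The point is not inside any of the regions above, so it lies outside the cross-section (0.68 mm from the nearest boundary).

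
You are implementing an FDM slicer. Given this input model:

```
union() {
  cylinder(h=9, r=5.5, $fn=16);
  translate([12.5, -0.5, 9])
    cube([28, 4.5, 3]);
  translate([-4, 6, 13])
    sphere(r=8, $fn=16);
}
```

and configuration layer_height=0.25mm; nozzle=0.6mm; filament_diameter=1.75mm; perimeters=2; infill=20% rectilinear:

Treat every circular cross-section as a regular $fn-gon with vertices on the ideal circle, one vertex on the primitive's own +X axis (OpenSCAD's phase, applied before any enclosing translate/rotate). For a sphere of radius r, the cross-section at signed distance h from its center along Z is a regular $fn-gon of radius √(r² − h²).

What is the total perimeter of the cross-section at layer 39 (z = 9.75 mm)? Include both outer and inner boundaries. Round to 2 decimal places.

110.64 mm

At z = 9.75 mm: the cylinder is absent (z outside [0, 9]); the cube at (12.5, -0.5) is present — its section is the full 28×4.5 rectangle (perimeter 65.00 mm); the r=8 sphere at (-4, 6) contributes a regular 16-gon of circumradius √(8²−3.25²) = 7.310 (perimeter = 2·16·7.310·sin(180°/16) = 45.64 mm); Merging all regions: the 2 present regions are separate (no shared area or edge), so areas and boundary lengths simply add and each stays a separate island — boundary = 110.64 mm. Overall, the cross-section has 2 separate islands. Total boundary length (outer) = 110.64 mm.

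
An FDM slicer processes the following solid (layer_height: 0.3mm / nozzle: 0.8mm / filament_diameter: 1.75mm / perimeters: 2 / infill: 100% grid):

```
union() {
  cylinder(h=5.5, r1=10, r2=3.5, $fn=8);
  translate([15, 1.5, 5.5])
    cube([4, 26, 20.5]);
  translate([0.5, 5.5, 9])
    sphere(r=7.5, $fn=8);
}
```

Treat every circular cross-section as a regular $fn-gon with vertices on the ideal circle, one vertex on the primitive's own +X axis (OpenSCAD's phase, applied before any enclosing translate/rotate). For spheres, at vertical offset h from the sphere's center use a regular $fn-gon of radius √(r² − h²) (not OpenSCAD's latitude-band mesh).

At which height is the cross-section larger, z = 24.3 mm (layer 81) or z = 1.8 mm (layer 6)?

layer 6 (z = 1.8 mm)

Layer 81 (z = 24.3): the cone is absent (z outside [0, 5.5]); the cube at (15, 1.5) (footprint 4×26) is included at this height (area 104.00 mm²); the sphere at (0.5, 5.5) is not intersected at this z (|z−center|=15.300 > r=7.5); Combining (union): only the 4×26 cube at (15, 1.5) is present, so the union is just that shape — area = 104.00 mm². So its area = 104.00 mm². Layer 6 (z = 1.8): the cone (r1=10→r2=3.5) has section circumradius 7.873 here — a regular 8-gon (area = (8/2)·7.873²·sin(360°/8) = 175.31 mm²); the cube at (15, 1.5) does not reach this height (z outside [5.5, 26]); the r=7.5 sphere at (0.5, 5.5) slices to a regular 8-gon of circumradius 2.100 (√(r²−h²) with h=7.2 from center) (area = (8/2)·2.100²·sin(360°/8) = 12.47 mm²); Taking the union: the r=7.5 sphere at (0.5, 5.5) lies entirely inside the cone, so the union is just the cone — area = 175.31 mm². So its area = 175.31 mm². Layer 6 is larger (175.31 vs 104.00 mm²).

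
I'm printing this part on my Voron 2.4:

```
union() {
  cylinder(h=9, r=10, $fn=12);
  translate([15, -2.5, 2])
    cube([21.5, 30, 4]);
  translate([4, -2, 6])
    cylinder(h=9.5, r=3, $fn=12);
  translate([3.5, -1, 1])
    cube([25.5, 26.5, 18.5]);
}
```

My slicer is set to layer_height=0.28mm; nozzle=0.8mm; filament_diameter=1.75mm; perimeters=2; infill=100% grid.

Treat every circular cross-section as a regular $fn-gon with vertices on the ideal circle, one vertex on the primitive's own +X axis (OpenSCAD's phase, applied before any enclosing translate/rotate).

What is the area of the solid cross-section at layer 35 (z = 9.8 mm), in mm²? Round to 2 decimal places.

697.90 mm²

At z = 9.8 mm: the cylinder is not intersected at this z (z outside [0, 9]); the cube at (15, -2.5) does not reach this height (z outside [2, 6]); the r=3 cylinder at (4, -2) contributes a regular 12-gon of circumradius 3 (area = (12/2)·3.000²·sin(360°/12) = 27.00 mm²); the 25.5×26.5 cube at (3.5, -1) contributes its full rectangle (area 675.75 mm²); Combining (union): the regions partially overlap — summed areas 702.75 mm² minus the doubly-counted overlap 4.85 mm² gives 697.90 mm² — area = 697.90 mm². Overall, the cross-section is a single solid region. Net area = 697.90 mm².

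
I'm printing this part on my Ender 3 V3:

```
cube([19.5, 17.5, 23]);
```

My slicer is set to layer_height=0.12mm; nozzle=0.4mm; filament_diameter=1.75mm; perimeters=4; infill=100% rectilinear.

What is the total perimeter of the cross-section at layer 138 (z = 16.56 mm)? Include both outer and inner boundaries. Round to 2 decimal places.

At z = 16.56 mm: the cube (footprint 19.5×17.5) is included at this height (perimeter 74.00 mm). Overall, the cross-section is a single solid region. Total boundary length (outer) = 74.00 mm.

74.00 mm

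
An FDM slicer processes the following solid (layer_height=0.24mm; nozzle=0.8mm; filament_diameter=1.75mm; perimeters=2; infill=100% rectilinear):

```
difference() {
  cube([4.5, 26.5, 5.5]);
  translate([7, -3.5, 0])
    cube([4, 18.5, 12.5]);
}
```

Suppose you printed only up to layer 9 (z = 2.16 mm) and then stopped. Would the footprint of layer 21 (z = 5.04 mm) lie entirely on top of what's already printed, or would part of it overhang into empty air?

entirely on top

Compare the two slices. At z = 2.16: the cube is present — its section is the full 4.5×26.5 rectangle (area 119.25 mm²); the 4×18.5 cube at (7, -3.5) contributes its full rectangle (area 74.00 mm²); Subtracting the remaining from the first: starting from the 4.5×26.5 cube (119.25 mm²), the 4×18.5 cube at (7, -3.5) misses the remaining region (no effect) — area = 119.25 mm². At z = 5.04: the cube (footprint 4.5×26.5) is included at this height (area 119.25 mm²); the 4×18.5 cube at (7, -3.5) contributes its full rectangle (area 74.00 mm²); After the difference (first − rest): starting from the 4.5×26.5 cube (119.25 mm²), the 4×18.5 cube at (7, -3.5) misses the remaining region (no effect) — area = 119.25 mm². Checking containment: the cross-section at z = 5.04 is a subset of the cross-section at z = 2.16.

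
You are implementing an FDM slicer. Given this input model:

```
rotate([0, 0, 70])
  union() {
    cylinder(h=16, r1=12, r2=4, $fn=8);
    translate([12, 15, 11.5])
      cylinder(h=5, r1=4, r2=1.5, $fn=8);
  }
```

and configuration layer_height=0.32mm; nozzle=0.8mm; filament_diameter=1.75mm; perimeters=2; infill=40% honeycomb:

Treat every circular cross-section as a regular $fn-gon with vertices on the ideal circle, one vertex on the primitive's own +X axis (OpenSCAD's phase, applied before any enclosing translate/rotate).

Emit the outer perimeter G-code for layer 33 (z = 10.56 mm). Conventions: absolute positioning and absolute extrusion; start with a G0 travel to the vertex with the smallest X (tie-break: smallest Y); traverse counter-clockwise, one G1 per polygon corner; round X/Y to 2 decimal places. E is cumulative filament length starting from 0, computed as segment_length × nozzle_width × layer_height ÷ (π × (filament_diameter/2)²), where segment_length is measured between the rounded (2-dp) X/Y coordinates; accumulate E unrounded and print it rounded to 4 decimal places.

At z = 10.56 mm: the cone: at t=0.660 of its height the radius interpolates to r₁+(r₂−r₁)t = 6.720, giving a regular 8-gon of that circumradius; the cone at (12, 15) is not intersected at this z (z outside [11.5, 16.5]); Merging all regions: only the cone is present, so the union is just that shape — 1 connected region; (rotated 70° about Z; rotation is an isometry so areas/perimeters/island counts are preserved). The outline is a single polygon with 8 vertices. Extrusion per mm of travel: 0.8 × 0.32 / (π × 0.875²) = 0.106432. Accumulating E over each segment gives final E = 4.3779.

G0 X-6.31 Y2.30 Z10.56
G1 X-6.09 Y-2.84 E0.5476
G1 X-2.30 Y-6.31 E1.0945
G1 X2.84 Y-6.09 E1.6420
G1 X6.31 Y-2.30 E2.1890
G1 X6.09 Y2.84 E2.7365
G1 X2.30 Y6.31 E3.2834
G1 X-2.84 Y6.09 E3.8310
G1 X-6.31 Y2.30 E4.3779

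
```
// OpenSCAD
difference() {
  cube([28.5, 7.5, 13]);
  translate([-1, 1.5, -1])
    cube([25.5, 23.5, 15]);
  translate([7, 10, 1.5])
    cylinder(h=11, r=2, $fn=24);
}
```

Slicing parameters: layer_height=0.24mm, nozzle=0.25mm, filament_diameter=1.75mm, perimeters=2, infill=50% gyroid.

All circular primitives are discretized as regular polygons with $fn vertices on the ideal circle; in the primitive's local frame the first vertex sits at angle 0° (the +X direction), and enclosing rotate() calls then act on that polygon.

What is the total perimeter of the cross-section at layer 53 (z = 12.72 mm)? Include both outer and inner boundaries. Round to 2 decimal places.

72.00 mm

At z = 12.72 mm: the 28.5×7.5 cube contributes its full rectangle (perimeter 72.00 mm); the cube at (-1, 1.5) (footprint 25.5×23.5) is included at this height (perimeter 98.00 mm); the cylinder at (7, 10) is absent (z outside [1.5, 12.5]); Subtracting the remaining from the first: starting from the 28.5×7.5 cube, the 25.5×23.5 cube at (-1, 1.5) partially overlaps it — only the 147.00 mm² overlap (of its 599.25 mm²) is removed, clipping the outline — boundary = 72.00 mm. Overall, the cross-section is a single solid region. Total boundary length (outer) = 72.00 mm.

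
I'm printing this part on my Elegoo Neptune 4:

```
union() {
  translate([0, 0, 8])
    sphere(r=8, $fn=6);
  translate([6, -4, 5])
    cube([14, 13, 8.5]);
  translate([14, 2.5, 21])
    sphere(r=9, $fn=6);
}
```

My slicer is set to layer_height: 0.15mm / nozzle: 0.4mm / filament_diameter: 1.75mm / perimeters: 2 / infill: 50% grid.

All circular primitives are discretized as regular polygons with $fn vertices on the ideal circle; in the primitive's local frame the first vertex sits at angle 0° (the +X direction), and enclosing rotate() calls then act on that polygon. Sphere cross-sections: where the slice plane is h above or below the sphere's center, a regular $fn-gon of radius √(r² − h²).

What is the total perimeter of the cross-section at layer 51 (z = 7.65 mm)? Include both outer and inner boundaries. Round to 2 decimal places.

87.08 mm

At z = 7.65 mm: the r=8 sphere slices to a regular 6-gon of circumradius 7.992 (√(r²−h²) with h=0.35 from center) (perimeter = 2·6·7.992·sin(180°/6) = 47.95 mm); the 14×13 cube at (6, -4) contributes its full rectangle (perimeter 54.00 mm); the sphere at (14, 2.5) is absent (|z−center|=13.350 > r=9); Combining (union): the regions partially overlap (shared area 6.88 mm²), so the edge portions inside another operand are dropped and the merged outline is re-measured after clipping — boundary = 87.08 mm. Overall, the cross-section is a single solid region. Total boundary length (outer) = 87.08 mm.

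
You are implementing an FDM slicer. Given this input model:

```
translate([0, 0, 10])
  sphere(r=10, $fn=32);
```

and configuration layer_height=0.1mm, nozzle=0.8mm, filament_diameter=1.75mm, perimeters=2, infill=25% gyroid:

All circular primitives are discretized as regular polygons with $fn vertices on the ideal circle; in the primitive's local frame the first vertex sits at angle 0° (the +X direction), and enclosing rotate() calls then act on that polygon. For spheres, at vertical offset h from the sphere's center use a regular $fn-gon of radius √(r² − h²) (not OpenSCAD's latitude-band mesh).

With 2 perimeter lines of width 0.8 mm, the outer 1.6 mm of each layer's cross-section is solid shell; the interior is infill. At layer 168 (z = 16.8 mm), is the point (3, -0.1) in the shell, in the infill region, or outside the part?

At z = 16.8 mm: the sphere: section is a regular 32-gon, circumradius = √(r²−h²) = √(10²−6.8²) = 7.332. Overall, the cross-section is a single solid region. The nearest boundary edge runs (7.19, -1.43)→(7.33, 0.00); distance from the point to it = 4.30 mm. The point is inside the cross-section and 4.30 mm from the nearest boundary — more than the 1.6 mm shell width (2 × 0.8), so it's in the infill interior.

infill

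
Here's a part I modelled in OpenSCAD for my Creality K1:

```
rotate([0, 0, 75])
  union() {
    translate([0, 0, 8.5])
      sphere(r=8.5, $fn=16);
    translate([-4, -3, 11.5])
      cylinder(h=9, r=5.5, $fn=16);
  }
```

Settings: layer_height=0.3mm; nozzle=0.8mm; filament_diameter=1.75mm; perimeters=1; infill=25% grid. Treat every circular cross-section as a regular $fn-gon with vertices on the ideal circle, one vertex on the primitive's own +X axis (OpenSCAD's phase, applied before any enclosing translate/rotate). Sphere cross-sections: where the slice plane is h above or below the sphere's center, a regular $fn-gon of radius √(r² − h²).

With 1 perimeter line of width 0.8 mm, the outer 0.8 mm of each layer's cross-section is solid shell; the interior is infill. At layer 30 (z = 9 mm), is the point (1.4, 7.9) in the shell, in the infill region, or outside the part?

At z = 9 mm: the sphere: section is a regular 16-gon, circumradius = √(r²−h²) = √(8.5²−0.5²) = 8.485; the cylinder at (-4, -3) does not reach this height (z outside [11.5, 20.5]); Combining (union): only the r=8.5 sphere is present, so the union is just that shape — 1 connected region; (whole slice rotated 75° about Z — lengths, areas and connectivity unchanged). Overall, the cross-section is a single solid region. Undo the 75° rotation: the query point maps to (7.993, 0.692) in the un-rotated model frame. The nearest boundary edge runs (8.49, 0.00)→(7.84, 3.25); distance from the point to it = 0.35 mm. The point is inside the cross-section, 0.35 mm from the nearest boundary — within the 0.8 mm shell band (1 × 0.8).

shell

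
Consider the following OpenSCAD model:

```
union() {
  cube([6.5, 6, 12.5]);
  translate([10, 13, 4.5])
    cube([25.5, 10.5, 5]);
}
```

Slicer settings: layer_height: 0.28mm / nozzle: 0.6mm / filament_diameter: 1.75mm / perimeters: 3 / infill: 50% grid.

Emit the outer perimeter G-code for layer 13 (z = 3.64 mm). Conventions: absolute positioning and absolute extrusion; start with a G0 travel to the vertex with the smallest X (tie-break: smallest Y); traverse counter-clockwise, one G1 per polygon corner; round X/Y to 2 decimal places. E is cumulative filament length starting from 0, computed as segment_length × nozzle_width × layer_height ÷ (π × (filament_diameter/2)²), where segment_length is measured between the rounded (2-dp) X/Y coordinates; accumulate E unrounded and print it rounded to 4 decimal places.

G0 X0.00 Y0.00 Z3.64
G1 X6.50 Y0.00 E0.4540
G1 X6.50 Y6.00 E0.8731
G1 X0.00 Y6.00 E1.3271
G1 X0.00 Y0.00 E1.7462

At z = 3.64 mm: the 6.5×6 cube contributes its full rectangle; the cube at (10, 13) is absent (z outside [4.5, 9.5]); Taking the union: only the 6.5×6 cube is present, so the union is just that shape — 1 connected region. The outline is a single polygon with 4 vertices. Extrusion per mm of travel: 0.6 × 0.28 / (π × 0.875²) = 0.069846. Accumulating E over each segment gives final E = 1.7462.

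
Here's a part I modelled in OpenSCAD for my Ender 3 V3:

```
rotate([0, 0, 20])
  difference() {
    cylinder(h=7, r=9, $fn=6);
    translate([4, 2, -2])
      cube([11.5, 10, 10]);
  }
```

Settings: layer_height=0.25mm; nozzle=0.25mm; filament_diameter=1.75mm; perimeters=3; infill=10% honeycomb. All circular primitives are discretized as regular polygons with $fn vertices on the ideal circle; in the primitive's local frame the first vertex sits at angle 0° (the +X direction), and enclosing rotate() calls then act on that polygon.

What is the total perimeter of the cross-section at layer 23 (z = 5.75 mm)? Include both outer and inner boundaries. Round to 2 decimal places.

At z = 5.75 mm: the r=9 cylinder gives a regular 6-gon of circumradius 9 (constant along its height) (perimeter = 2·6·9.000·sin(180°/6) = 54.00 mm); the cube at (4, 2) is present — its section is the full 11.5×10 rectangle (perimeter 43.00 mm); Taking the first minus the rest: starting from the r=9 cylinder, the 11.5×10 cube at (4, 2) partially overlaps it — only the 12.59 mm² overlap (of its 115.00 mm²) is removed, clipping the outline — boundary = 56.45 mm; (rotated 20° about Z; rotation is an isometry so areas/perimeters/island counts are preserved). Overall, the cross-section is a single solid region. Total boundary length (outer) = 56.45 mm.

56.45 mm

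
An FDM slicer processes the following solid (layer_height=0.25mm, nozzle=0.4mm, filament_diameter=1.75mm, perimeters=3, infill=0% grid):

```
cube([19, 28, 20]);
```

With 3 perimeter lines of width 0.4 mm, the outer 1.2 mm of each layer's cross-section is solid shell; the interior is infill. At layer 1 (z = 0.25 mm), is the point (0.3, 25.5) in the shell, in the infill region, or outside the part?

At z = 0.25 mm: the 19×28 cube contributes its full rectangle. Overall, the cross-section is a single solid region. The nearest boundary edge runs (0.00, 28.00)→(0.00, 0.00); distance from the point to it = 0.30 mm. The point is inside the cross-section, 0.30 mm from the nearest boundary — within the 1.2 mm shell band (3 × 0.4).

shell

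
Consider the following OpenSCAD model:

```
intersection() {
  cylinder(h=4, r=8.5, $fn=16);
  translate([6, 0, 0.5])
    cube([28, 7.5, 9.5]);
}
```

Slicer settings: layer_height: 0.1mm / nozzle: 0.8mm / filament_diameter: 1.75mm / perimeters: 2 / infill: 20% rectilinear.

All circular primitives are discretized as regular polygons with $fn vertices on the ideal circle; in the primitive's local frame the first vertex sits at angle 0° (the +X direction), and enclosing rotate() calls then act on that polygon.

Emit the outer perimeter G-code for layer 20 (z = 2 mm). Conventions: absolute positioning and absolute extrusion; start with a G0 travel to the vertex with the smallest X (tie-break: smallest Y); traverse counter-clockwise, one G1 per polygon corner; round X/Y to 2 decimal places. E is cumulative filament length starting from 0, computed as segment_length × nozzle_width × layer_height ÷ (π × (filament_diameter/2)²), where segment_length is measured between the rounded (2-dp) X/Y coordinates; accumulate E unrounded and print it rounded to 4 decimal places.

G0 X6.00 Y0.00 Z2.00
G1 X8.50 Y0.00 E0.0832
G1 X7.85 Y3.25 E0.1934
G1 X6.01 Y6.01 E0.3037
G1 X6.00 Y6.02 E0.3042
G1 X6.00 Y0.00 E0.5044

At z = 2 mm: the r=8.5 cylinder gives a regular 16-gon of circumradius 8.5 (constant along its height); the cube at (6, 0) (footprint 28×7.5) is included at this height; Taking the intersection: the 28×7.5 cube at (6, 0) partially overlaps the r=8.5 cylinder; clipping to the common part keeps 9.65 mm² — 1 connected region. The outline is a single polygon with 5 vertices. Extrusion per mm of travel: 0.8 × 0.1 / (π × 0.875²) = 0.033260. Accumulating E over each segment gives final E = 0.5044.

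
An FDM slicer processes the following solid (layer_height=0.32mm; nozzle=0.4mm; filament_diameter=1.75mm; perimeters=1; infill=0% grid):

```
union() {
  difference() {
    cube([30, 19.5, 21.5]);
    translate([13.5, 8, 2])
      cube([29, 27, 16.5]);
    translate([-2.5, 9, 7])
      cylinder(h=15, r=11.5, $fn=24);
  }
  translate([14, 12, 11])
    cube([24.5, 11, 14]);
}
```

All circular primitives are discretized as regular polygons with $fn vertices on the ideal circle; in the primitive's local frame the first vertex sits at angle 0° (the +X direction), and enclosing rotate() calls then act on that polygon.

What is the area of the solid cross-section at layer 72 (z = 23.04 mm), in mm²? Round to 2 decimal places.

269.50 mm²

At z = 23.04 mm: the cube is not intersected at this z (z outside [0, 21.5]); the cube at (13.5, 8) is absent (z outside [2, 18.5]); the cylinder at (-2.5, 9) does not reach this height (z outside [7, 22]); Subtracting the remaining from the first: the first operand is absent here, so nothing remains; the cube at (14, 12) (footprint 24.5×11) is included at this height (area 269.50 mm²); Combining (union): only the 24.5×11 cube at (14, 12) is present, so the union is just that shape — area = 269.50 mm². Overall, the cross-section is a single solid region. Net area = 269.50 mm².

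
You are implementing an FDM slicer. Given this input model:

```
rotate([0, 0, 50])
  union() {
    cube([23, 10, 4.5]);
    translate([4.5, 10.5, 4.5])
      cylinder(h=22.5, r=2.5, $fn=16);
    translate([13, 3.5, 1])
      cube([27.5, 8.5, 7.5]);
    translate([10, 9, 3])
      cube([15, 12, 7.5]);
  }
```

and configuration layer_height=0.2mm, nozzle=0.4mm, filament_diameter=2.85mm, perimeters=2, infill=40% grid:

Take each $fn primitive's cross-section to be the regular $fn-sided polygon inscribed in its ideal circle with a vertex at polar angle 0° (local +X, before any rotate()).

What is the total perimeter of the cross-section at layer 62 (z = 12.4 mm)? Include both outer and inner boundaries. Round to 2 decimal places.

15.61 mm

At z = 12.4 mm: the cube is not intersected at this z (z outside [0, 4.5]); the r=2.5 cylinder at (4.5, 10.5) gives a regular 16-gon of circumradius 2.5 (constant along its height) (perimeter = 2·16·2.500·sin(180°/16) = 15.61 mm); the cube at (13, 3.5) does not reach this height (z outside [1, 8.5]); the cube at (10, 9) does not reach this height (z outside [3, 10.5]); Taking the union: only the r=2.5 cylinder at (4.5, 10.5) is present, so the union is just that shape — boundary = 15.61 mm; (rotated 50° about Z; rotation is an isometry so areas/perimeters/island counts are preserved). Overall, the cross-section is a single solid region. Total boundary length (outer) = 15.61 mm.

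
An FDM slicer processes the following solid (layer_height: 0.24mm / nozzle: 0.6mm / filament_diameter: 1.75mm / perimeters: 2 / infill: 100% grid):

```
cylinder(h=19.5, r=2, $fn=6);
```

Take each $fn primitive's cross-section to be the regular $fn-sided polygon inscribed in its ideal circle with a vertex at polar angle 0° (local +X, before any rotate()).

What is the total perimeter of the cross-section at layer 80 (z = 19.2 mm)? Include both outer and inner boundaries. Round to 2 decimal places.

At z = 19.2 mm: the r=2 cylinder gives a regular 6-gon of circumradius 2 (constant along its height) (perimeter = 2·6·2.000·sin(180°/6) = 12.00 mm). Overall, the cross-section is a single solid region. Total boundary length (outer) = 12.00 mm.

12.00 mm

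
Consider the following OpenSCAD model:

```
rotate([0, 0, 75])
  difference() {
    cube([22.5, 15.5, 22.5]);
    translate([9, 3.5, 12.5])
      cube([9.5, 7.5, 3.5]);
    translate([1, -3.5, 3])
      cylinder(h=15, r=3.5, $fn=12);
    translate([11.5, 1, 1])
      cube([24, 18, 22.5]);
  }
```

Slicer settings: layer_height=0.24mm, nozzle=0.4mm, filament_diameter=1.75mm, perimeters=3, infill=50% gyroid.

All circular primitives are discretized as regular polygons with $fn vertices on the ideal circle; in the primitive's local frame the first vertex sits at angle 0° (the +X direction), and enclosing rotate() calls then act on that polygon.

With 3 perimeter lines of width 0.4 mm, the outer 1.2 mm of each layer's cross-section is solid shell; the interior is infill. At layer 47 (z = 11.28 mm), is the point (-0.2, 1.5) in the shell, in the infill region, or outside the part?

shell

At z = 11.28 mm: the 22.5×15.5 cube contributes its full rectangle; the cube at (9, 3.5) is absent (z outside [12.5, 16]); the cylinder at (1, -3.5): section is a regular 12-gon, circumradius r=3.5; the cube at (11.5, 1) (footprint 24×18) is included at this height; Subtracting the remaining from the first: starting from the 22.5×15.5 cube, the r=3.5 cylinder at (1, -3.5) misses the remaining region (no effect); the 24×18 cube at (11.5, 1) partially overlaps it — only the 159.50 mm² overlap (of its 432.00 mm²) is removed, clipping the outline — 1 connected region; (rotated 75° about Z; rotation is an isometry so areas/perimeters/island counts are preserved). Overall, the cross-section is a single solid region. Undo the 75° rotation: the query point maps to (1.397, 0.581) in the un-rotated model frame. The nearest boundary edge runs (22.50, 0.00)→(1.00, 0.00); distance from the point to it = 0.58 mm. The point is inside the cross-section, 0.58 mm from the nearest boundary — within the 1.2 mm shell band (3 × 0.4).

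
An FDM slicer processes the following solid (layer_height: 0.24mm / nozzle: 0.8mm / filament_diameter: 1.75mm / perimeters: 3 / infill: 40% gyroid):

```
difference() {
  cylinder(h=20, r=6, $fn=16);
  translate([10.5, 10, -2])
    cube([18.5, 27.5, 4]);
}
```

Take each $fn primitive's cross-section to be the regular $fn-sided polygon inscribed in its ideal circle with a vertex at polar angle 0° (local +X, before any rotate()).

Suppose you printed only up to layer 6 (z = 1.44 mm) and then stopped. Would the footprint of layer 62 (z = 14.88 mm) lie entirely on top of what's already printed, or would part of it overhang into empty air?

Compare the two slices. At z = 1.44: the r=6 cylinder contributes a regular 16-gon of circumradius 6 (area = (16/2)·6.000²·sin(360°/16) = 110.21 mm²); the 18.5×27.5 cube at (10.5, 10) contributes its full rectangle (area 508.75 mm²); Subtracting the remaining from the first: starting from the r=6 cylinder (110.21 mm²), the 18.5×27.5 cube at (10.5, 10) misses the remaining region (no effect) — area = 110.21 mm². At z = 14.88: the r=6 cylinder gives a regular 16-gon of circumradius 6 (constant along its height) (area = (16/2)·6.000²·sin(360°/16) = 110.21 mm²); the cube at (10.5, 10) does not reach this height (z outside [-2, 2]); Subtracting the remaining from the first: none of the subtracted shapes is present at this height, so the r=6 cylinder is unchanged — area = 110.21 mm². Checking containment: the cross-section at z = 14.88 is a subset of the cross-section at z = 1.44.

entirely on top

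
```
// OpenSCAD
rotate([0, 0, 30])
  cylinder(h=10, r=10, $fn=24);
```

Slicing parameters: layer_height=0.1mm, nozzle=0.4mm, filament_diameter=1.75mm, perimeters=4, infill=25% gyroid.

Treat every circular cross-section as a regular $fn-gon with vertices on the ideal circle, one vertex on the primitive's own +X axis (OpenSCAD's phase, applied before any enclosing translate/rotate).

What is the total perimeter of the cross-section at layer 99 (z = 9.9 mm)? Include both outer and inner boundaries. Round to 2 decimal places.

At z = 9.9 mm: the r=10 cylinder contributes a regular 24-gon of circumradius 10 (perimeter = 2·24·10.000·sin(180°/24) = 62.65 mm); (rotated 30° about Z; rotation is an isometry so areas/perimeters/island counts are preserved). Overall, the cross-section is a single solid region. Total boundary length (outer) = 62.65 mm.

62.65 mm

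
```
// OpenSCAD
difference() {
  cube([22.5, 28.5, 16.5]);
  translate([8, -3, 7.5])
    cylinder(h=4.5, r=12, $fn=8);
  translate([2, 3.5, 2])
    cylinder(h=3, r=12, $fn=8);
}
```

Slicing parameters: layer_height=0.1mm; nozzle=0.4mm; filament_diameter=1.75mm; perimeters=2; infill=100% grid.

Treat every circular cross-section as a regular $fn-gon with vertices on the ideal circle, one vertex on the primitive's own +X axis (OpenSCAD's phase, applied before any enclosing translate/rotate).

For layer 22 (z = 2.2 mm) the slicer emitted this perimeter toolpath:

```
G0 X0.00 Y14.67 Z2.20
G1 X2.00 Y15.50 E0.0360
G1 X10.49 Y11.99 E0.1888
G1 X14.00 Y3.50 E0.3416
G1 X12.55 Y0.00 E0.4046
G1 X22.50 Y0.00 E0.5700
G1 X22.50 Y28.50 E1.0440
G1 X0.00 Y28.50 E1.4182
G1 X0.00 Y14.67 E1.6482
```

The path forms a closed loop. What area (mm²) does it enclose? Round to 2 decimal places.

469.74 mm²

Apply the shoelace formula to the sequence of (X, Y) vertices; enclosed area = 469.74 mm².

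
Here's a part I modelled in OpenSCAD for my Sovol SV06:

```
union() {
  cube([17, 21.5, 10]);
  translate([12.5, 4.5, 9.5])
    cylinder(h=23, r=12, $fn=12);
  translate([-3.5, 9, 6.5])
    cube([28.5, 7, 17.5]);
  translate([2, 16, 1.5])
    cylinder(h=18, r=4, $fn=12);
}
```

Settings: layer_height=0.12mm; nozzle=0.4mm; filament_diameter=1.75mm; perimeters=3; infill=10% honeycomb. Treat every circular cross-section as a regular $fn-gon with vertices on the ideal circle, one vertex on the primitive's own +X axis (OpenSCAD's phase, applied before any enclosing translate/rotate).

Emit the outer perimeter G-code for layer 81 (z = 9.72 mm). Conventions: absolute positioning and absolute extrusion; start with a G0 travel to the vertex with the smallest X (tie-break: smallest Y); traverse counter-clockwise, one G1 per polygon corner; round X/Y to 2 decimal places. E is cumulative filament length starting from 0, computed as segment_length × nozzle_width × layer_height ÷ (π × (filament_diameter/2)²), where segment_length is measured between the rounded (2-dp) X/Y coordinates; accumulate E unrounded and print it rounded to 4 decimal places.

G0 X-3.50 Y9.00 Z9.72
G1 X0.00 Y9.00 E0.0698
G1 X0.00 Y0.00 E0.2495
G1 X1.71 Y0.00 E0.2836
G1 X2.11 Y-1.50 E0.3146
G1 X6.50 Y-5.89 E0.4385
G1 X12.50 Y-7.50 E0.5624
G1 X18.50 Y-5.89 E0.6864
G1 X22.89 Y-1.50 E0.8103
G1 X24.50 Y4.50 E0.9343
G1 X23.29 Y9.00 E1.0273
G1 X25.00 Y9.00 E1.0614
G1 X25.00 Y16.00 E1.2011
G1 X17.00 Y16.00 E1.3607
G1 X17.00 Y21.50 E1.4705
G1 X0.00 Y21.50 E1.8097
G1 X0.00 Y19.46 E1.8504
G1 X-1.46 Y18.00 E1.8916
G1 X-2.00 Y16.00 E1.9330
G1 X-3.50 Y16.00 E1.9629
G1 X-3.50 Y9.00 E2.1026

At z = 9.72 mm: the cube (footprint 17×21.5) is included at this height; the cylinder at (12.5, 4.5): section is a regular 12-gon, circumradius r=12; the cube at (-3.5, 9) is present — its section is the full 28.5×7 rectangle; the cylinder at (2, 16): section is a regular 12-gon, circumradius r=4; Combining (union): the regions partially overlap (shared area 418.96 mm²), so overlapping operands fuse into one piece — 1 connected region. The outline is a single polygon with 20 vertices. Extrusion per mm of travel: 0.4 × 0.12 / (π × 0.875²) = 0.019956. Accumulating E over each segment gives final E = 2.1026.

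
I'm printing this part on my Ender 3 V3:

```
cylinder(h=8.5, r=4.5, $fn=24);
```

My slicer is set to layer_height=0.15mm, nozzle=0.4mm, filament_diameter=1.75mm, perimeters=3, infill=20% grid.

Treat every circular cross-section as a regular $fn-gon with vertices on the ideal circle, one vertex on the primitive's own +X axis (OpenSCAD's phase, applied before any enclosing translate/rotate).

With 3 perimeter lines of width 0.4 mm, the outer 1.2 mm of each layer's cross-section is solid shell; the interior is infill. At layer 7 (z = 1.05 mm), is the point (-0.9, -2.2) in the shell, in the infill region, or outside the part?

At z = 1.05 mm: the cylinder: section is a regular 24-gon, circumradius r=4.5. Overall, the cross-section is a single solid region. The nearest boundary edge runs (-2.25, -3.90)→(-1.16, -4.35); distance from the point to it = 2.08 mm. The point is inside the cross-section and 2.08 mm from the nearest boundary — more than the 1.2 mm shell width (3 × 0.4), so it's in the infill interior.

infill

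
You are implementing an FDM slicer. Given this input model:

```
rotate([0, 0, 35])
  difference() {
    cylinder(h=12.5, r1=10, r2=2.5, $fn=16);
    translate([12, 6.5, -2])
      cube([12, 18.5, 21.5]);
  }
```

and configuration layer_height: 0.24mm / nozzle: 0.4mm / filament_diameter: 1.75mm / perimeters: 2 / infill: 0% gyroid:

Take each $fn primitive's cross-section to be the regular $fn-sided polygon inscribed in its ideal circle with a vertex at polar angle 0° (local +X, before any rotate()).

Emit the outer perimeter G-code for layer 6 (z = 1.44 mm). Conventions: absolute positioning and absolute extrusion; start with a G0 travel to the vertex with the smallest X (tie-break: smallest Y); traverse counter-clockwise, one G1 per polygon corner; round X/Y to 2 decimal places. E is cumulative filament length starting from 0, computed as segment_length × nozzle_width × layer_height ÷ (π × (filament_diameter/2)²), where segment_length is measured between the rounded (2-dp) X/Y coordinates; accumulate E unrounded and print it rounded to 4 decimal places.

G0 X-9.00 Y1.59 Z1.44
G1 X-8.92 Y-1.98 E0.1425
G1 X-7.48 Y-5.24 E0.2848
G1 X-4.91 Y-7.71 E0.4270
G1 X-1.59 Y-9.00 E0.5692
G1 X1.98 Y-8.92 E0.7117
G1 X5.24 Y-7.48 E0.8540
G1 X7.71 Y-4.91 E0.9962
G1 X9.00 Y-1.59 E1.1384
G1 X8.92 Y1.98 E1.2809
G1 X7.48 Y5.24 E1.4231
G1 X4.91 Y7.71 E1.5654
G1 X1.59 Y9.00 E1.7076
G1 X-1.98 Y8.92 E1.8501
G1 X-5.24 Y7.48 E1.9923
G1 X-7.71 Y4.91 E2.1346
G1 X-9.00 Y1.59 E2.2768

At z = 1.44 mm: the cone: at t=0.115 of its height the radius interpolates to r₁+(r₂−r₁)t = 9.136, giving a regular 16-gon of that circumradius; the cube at (12, 6.5) (footprint 12×18.5) is included at this height; After the difference (first − rest): starting from the cone, the 12×18.5 cube at (12, 6.5) misses the remaining region (no effect) — 1 connected region; (rotated 35° about Z; rotation is an isometry so areas/perimeters/island counts are preserved). The outline is a single polygon with 16 vertices. Extrusion per mm of travel: 0.4 × 0.24 / (π × 0.875²) = 0.039912. Accumulating E over each segment gives final E = 2.2768.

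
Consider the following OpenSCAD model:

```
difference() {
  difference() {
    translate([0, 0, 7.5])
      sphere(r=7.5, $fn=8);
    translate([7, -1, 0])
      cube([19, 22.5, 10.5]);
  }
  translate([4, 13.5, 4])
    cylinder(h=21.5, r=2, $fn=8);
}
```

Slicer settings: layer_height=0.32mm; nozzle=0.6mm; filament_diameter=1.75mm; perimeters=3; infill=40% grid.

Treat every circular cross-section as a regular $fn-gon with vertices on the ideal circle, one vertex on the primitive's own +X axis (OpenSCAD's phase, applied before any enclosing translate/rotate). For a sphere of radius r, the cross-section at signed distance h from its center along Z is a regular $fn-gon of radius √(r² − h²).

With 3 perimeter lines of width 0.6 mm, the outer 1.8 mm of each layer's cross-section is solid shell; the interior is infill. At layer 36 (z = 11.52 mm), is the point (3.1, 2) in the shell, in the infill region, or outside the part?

infill

At z = 11.52 mm: the r=7.5 sphere contributes a regular 8-gon of circumradius √(7.5²−4.02²) = 6.332; the cube at (7, -1) is absent (z outside [0, 10.5]); Subtracting the remaining from the first: none of the subtracted shapes is present at this height, so the r=7.5 sphere is unchanged — 1 connected region; the cylinder at (4, 13.5): section is a regular 8-gon, circumradius r=2; Taking the first minus the rest: starting from the result so far, the r=2 cylinder at (4, 13.5) misses the remaining region (no effect) — 1 connected region. Overall, the cross-section is a single solid region. The nearest boundary edge runs (4.48, 4.48)→(6.33, 0.00); distance from the point to it = 2.22 mm. The point is inside the cross-section and 2.22 mm from the nearest boundary — more than the 1.8 mm shell width (3 × 0.6), so it's in the infill interior.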